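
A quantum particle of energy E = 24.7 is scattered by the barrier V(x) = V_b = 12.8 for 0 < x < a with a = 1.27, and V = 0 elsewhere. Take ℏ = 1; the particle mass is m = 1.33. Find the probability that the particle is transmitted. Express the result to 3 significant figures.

Above the barrier the interior wavenumber is k₂ = √(2m(E − V_b))/ℏ = 5.626, giving phase k₂a = 7.145.
Matching at both interfaces gives T⁻¹ = 1 + V_b² sin²(k₂a) / [4E(E − V_b)] = 1.080, hence T = 0.926.

T = 0.926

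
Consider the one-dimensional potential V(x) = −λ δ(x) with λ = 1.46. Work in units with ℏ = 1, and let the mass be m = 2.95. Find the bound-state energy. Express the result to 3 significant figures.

E = -3.14

For x ≠ 0 the bound state is ψ ∝ e^{−κ|x|}; integrating the TISE across the delta gives the cusp condition 2κ = 2mλ/ℏ², so κ = 4.307.
Then E = −ℏ²κ²/(2m) = −mλ²/(2ℏ²) = -3.144.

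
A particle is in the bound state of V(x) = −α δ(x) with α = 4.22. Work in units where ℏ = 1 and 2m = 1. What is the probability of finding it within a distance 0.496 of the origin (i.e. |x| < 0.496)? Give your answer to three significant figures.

The normalised bound state is ψ = √κ e^{−κ|x|} with κ = mα/ℏ² = 2.110.
P(|x| < d) = ∫_{−d}^{d} κ e^{−2κ|x|} dx = 1 − e^{−2κd} = 1 − e^{−2.093} = 0.8767.

P = 0.877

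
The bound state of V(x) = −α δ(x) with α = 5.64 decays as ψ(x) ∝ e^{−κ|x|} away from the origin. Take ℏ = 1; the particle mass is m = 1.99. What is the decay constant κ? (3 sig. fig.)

Integrating the TISE across x = 0 gives the cusp condition ψ'(0⁺) − ψ'(0⁻) = −(2mα/ℏ²)ψ(0).
With ψ ∝ e^{−κ|x|} this yields −2κ = −2mα/ℏ², so κ = mα/ℏ² = 11.22.

κ = 11.2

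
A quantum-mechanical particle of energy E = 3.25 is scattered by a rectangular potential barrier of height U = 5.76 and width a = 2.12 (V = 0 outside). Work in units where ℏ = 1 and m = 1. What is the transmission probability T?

T = 0.000294

E < U: inside the barrier ψ ∝ e^{±κx} with κ = √(2m(U − E))/ℏ = 2.241.
κa = 4.750, sinh(κa) = 57.78.
The exact tunnelling result is T⁻¹ = 1 + U² sinh²(κa) / [4E(U − E)] = 3396, so T = 0.000294.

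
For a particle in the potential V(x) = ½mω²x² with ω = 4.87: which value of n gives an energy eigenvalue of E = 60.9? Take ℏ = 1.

n = 12

Invert E_n = (n + ½)ℏω: n = E/ℏω − ½ = 12.005, so n = 12.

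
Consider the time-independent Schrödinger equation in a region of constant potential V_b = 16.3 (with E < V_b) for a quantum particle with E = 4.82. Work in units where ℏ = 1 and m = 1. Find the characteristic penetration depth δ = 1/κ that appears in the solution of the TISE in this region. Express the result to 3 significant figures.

Since E < V_b the TISE in this region is ψ'' = κ²ψ with κ = √(2m(V_b − E))/ℏ.
κ = √(2 × 1 × 11.48) = 4.792. The penetration depth is δ = 1/κ = 0.209.

δ = 0.209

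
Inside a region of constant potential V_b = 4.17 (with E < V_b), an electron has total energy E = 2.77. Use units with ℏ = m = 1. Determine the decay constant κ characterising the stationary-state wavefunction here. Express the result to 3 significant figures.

Since E < V_b the TISE in this region is ψ'' = κ²ψ with κ = √(2m(V_b − E))/ℏ.
κ = √(2 × 1 × 1.4) = 1.673.

κ = 1.67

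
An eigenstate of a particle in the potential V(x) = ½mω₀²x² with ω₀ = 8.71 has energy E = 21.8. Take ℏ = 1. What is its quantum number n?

Invert E_n = (n + ½)ℏω₀: n = E/ℏω₀ − ½ = 2.003, so n = 2.

n = 2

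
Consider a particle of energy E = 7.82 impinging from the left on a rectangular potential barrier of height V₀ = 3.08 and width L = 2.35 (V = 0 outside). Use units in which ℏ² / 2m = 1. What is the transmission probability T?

T = 0.949

Above the barrier the interior wavenumber is k₂ = √(2m(E − V₀))/ℏ = 2.177, giving phase k₂L = 5.116.
Matching at both interfaces gives T⁻¹ = 1 + V₀² sin²(k₂L) / [4E(E − V₀)] = 1.054, hence T = 0.949.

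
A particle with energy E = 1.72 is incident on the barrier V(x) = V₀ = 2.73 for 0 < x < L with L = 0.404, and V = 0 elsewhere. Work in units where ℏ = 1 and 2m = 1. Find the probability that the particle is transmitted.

E < V₀: inside the barrier ψ ∝ e^{±κx} with κ = √(2m(V₀ − E))/ℏ = 1.005.
κL = 0.4060, sinh(κL) = 0.4173.
Matching ψ, ψ′ at both faces gives T = [1 + V₀² sinh²(κL) / (4E(V₀ − E))]⁻¹ = 1/1.187 = 0.843.

T = 0.843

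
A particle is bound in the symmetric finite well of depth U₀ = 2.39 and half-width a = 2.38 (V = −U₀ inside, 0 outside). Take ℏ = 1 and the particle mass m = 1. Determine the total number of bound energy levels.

N = 4

Define the well-strength parameter z₀ = (a/ℏ)√(2mU₀) = 2.38 × √(2·1·2.39) = 5.203.
A new bound state (alternating even/odd) appears each time z₀ passes a multiple of π/2, so N = ⌊2z₀/π⌋ + 1 = ⌊3.313⌋ + 1 = 4.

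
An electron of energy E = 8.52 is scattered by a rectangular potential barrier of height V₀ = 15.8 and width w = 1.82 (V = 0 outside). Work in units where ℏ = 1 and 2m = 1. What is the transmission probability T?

E < V₀: inside the barrier ψ ∝ e^{±κx} with κ = √(2m(V₀ − E))/ℏ = 2.698.
κw = 4.911, sinh(κw) = 67.86.
Matching ψ, ψ′ at both faces gives T = [1 + V₀² sinh²(κw) / (4E(V₀ − E))]⁻¹ = 1/4634 = 0.000216.

T = 0.000216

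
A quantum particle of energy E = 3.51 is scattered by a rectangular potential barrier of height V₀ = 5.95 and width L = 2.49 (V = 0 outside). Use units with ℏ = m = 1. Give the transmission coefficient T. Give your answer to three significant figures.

Since E < V₀ the interior solution is evanescent with decay constant κ = √(2m(V₀ − E))/ℏ = 2.209.
κL = 5.501, sinh(κL) = 122.4.
Matching ψ, ψ′ at both faces gives T = [1 + V₀² sinh²(κL) / (4E(V₀ − E))]⁻¹ = 1/15490 = 0.0000646.

T = 0.0000646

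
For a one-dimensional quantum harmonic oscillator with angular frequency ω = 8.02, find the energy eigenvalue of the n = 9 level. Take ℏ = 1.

Using E_n = (n + ½)ℏω: E_9 = 9.5 × 8.02 = 76.19.

E = 76.2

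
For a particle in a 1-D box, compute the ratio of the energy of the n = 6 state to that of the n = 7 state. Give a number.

0.734694

E_n = n²π²ℏ²/(2mL²) so the ratio is n₂²/n₁² = 36/49 = 0.734694.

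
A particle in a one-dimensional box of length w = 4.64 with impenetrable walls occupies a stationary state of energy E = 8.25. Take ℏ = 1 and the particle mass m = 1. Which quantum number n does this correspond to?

For an infinite well E_n = n²π²ℏ²/(2mw²), so n = (w/πℏ)√(2mE).
n = (4.64/π) × √(2 × 1 × 8.25) = 5.999 → n = 6.

n = 6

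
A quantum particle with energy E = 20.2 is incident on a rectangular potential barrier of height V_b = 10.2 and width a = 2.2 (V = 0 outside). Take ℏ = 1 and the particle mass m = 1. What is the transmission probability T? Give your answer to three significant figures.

T = 0.980

Above the barrier the interior wavenumber is k₂ = √(2m(E − V_b))/ℏ = 4.472, giving phase k₂a = 9.839.
T = [1 + V_b² sin²(k₂a) / (4E(E − V_b))]⁻¹ = 1/1.021 = 0.980.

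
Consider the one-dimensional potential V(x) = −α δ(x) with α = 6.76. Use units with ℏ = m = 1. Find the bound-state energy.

For x ≠ 0 the bound state is ψ ∝ e^{−κ|x|}; integrating the TISE across the delta gives the cusp condition 2κ = 2mα/ℏ², so κ = 6.760.
Then E = −ℏ²κ²/(2m) = −mα²/(2ℏ²) = -22.85.

E = -22.8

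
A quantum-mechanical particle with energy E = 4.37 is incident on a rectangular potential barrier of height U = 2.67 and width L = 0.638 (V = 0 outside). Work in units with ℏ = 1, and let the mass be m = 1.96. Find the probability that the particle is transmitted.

T = 0.807

Above the barrier the interior wavenumber is k₂ = √(2m(E − U))/ℏ = 2.581, giving phase k₂L = 1.647.
Matching at both interfaces gives T⁻¹ = 1 + U² sin²(k₂L) / [4E(E − U)] = 1.239, hence T = 0.807.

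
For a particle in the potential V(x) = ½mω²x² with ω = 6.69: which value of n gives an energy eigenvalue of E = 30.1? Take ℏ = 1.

n = 4

Invert E_n = (n + ½)ℏω: n = E/ℏω − ½ = 3.999, so n = 4.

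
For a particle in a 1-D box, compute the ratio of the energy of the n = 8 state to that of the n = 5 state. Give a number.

E_n = n²π²ℏ²/(2mL²) so the ratio is n₂²/n₁² = 64/25 = 2.56.

2.56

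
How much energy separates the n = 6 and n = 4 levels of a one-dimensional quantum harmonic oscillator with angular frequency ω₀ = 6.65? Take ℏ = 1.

ΔE = 13.3

E_n = ℏω₀(n + ½), so ΔE = (6 − 4) ℏω₀ = 2 × 6.65 = 13.30.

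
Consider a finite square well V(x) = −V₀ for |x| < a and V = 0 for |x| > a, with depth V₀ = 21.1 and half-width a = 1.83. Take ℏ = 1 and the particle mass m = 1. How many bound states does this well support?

N = 8

Define the well-strength parameter z₀ = (a/ℏ)√(2mV₀) = 1.83 × √(2·1·21.1) = 11.89.
A new bound state (alternating even/odd) appears each time z₀ passes a multiple of π/2, so N = ⌊2z₀/π⌋ + 1 = ⌊7.568⌋ + 1 = 8.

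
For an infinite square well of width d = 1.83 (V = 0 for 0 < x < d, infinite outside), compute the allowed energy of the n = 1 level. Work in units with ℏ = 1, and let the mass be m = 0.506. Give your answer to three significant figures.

The infinite-well eigenfunctions ψ_n = √(2/d) sin(nπx/d) vanish at both walls, giving E_n = n²π²ℏ²/(2md²).
E_1 = 1² × π² / (2 × 0.506 × 1.83²) = 2.912.

E = 2.91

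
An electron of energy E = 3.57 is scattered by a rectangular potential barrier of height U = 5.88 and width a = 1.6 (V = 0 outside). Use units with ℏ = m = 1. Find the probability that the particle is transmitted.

Since E < U the interior solution is evanescent with decay constant κ = √(2m(U − E))/ℏ = 2.149.
κa = 3.439, sinh(κa) = 15.56.
Matching ψ, ψ′ at both faces gives T = [1 + U² sinh²(κa) / (4E(U − E))]⁻¹ = 1/254.9 = 0.00392.

T = 0.00392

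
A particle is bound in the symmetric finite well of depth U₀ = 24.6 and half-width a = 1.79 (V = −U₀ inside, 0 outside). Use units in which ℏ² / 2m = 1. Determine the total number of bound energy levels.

The dimensionless depth is z₀ = a√(2mU₀)/ℏ = 1.79 × √(24.60) = 8.878.
The even/odd transcendental equations gain one root per π/2 in z₀, giving N = 1 + ⌊2z₀/π⌋ = 1 + ⌊5.652⌋ = 6.

N = 6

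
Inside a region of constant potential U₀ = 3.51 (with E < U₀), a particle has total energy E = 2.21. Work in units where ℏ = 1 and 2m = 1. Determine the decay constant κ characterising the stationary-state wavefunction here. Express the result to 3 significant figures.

κ = 1.14

Since E < U₀ the TISE in this region is ψ'' = κ²ψ with κ = √(2m(U₀ − E))/ℏ.
κ = √(2 × 0.5 × 1.3) = 1.140.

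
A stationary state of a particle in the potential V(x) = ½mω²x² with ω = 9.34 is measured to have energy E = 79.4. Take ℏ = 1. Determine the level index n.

Invert E_n = (n + ½)ℏω: n = E/ℏω − ½ = 8.001, so n = 8.

n = 8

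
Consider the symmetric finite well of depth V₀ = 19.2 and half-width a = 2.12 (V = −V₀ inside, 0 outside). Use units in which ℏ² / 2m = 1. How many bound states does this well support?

Define the well-strength parameter z₀ = (a/ℏ)√(2mV₀) = 2.12 × √(2·0.5·19.2) = 9.289.
A new bound state (alternating even/odd) appears each time z₀ passes a multiple of π/2, so N = ⌊2z₀/π⌋ + 1 = ⌊5.914⌋ + 1 = 6.

N = 6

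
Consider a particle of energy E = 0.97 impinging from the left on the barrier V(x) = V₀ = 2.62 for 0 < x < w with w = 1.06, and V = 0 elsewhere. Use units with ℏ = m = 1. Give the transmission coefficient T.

E < V₀: inside the barrier ψ ∝ e^{±κx} with κ = √(2m(V₀ − E))/ℏ = 1.817.
κw = 1.926, sinh(κw) = 3.357.
Matching ψ, ψ′ at both faces gives T = [1 + V₀² sinh²(κw) / (4E(V₀ − E))]⁻¹ = 1/13.08 = 0.0764.

T = 0.0764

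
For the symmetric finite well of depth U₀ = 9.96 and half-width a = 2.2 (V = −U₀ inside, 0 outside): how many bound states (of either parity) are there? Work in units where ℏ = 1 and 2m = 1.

N = 5

The dimensionless depth is z₀ = a√(2mU₀)/ℏ = 2.2 × √(9.960) = 6.943.
A new bound state (alternating even/odd) appears each time z₀ passes a multiple of π/2, so N = ⌊2z₀/π⌋ + 1 = ⌊4.420⌋ + 1 = 5.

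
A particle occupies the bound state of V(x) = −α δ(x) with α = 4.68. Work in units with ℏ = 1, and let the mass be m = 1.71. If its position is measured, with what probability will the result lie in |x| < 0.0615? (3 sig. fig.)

The normalised bound state is ψ = √κ e^{−κ|x|} with κ = mα/ℏ² = 8.003.
P(|x| < d) = ∫_{−d}^{d} κ e^{−2κ|x|} dx = 1 − e^{−2κd} = 1 − e^{−0.9843} = 0.6263.

P = 0.626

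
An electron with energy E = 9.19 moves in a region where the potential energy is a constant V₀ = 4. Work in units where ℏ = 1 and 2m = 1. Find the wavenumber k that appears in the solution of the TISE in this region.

k = 2.28

With E > V₀ the solution is oscillatory, ψ ∝ e^{±ikx} with k = √(2m(E − V₀))/ℏ.
k = √(2 × 0.5 × 5.19) = 2.278.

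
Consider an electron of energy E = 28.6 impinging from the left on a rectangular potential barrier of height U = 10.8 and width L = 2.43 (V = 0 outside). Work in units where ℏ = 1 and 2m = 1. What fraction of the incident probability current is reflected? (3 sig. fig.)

R = 0.0301

E > U: inside the barrier k₂ = √(2m(E − U))/ℏ = 4.219, k₂L = 10.25.
Matching at both interfaces gives T⁻¹ = 1 + U² sin²(k₂L) / [4E(E − U)] = 1.031, hence T = 0.970.
R = 1 − T = 0.0301.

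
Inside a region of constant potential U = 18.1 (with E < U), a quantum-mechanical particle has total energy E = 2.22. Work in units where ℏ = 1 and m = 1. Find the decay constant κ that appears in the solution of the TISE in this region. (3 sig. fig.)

Since E < U the TISE in this region is ψ'' = κ²ψ with κ = √(2m(U − E))/ℏ.
κ = √(2 × 1 × 15.88) = 5.636.

κ = 5.64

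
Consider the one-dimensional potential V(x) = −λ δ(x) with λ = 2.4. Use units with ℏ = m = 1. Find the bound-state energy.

E = -2.88

The bound state is ψ(x) = √κ e^{−κ|x|}. The derivative jump ψ'(0⁺) − ψ'(0⁻) = −(2mλ/ℏ²)ψ(0) fixes κ = mλ/ℏ² = 2.400.
Then E = −ℏ²κ²/(2m) = −mλ²/(2ℏ²) = -2.880.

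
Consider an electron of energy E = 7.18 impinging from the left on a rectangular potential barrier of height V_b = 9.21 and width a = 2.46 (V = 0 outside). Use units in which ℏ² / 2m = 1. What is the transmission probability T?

Since E < V_b the interior solution is evanescent with decay constant κ = √(2m(V_b − E))/ℏ = 1.425.
κa = 3.505, sinh(κa) = 16.63.
Matching ψ, ψ′ at both faces gives T = [1 + V_b² sinh²(κa) / (4E(V_b − E))]⁻¹ = 1/403.1 = 0.00248.

T = 0.00248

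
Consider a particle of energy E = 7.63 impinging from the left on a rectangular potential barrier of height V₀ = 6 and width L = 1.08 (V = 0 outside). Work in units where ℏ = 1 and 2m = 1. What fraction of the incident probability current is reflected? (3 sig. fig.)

Above the barrier the interior wavenumber is k₂ = √(2m(E − V₀))/ℏ = 1.277, giving phase k₂L = 1.379.
T = [1 + V₀² sin²(k₂L) / (4E(E − V₀))]⁻¹ = 1/1.697 = 0.589.
R = 1 − T = 0.411.

R = 0.411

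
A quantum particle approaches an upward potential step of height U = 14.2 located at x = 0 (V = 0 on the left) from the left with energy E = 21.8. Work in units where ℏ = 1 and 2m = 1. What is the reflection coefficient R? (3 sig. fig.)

On each side the TISE gives plane waves with k = √(2m(E − V))/ℏ: k₁ = √(2·½·21.8) = 4.669, k₂ = √(2·½·7.6) = 2.757.
Matching ψ and ψ′ at x = 0 gives r = (k₁ − k₂)/(k₁ + k₂), so R = r² = 0.06631 and T = 1 − R = 0.9337.

R = 0.0663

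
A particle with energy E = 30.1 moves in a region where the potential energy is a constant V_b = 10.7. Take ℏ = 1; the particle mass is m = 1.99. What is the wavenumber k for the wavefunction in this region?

k = 8.79

With E > V_b the solution is oscillatory, ψ ∝ e^{±ikx} with k = √(2m(E − V_b))/ℏ.
k = √(2 × 1.99 × 19.4) = 8.787.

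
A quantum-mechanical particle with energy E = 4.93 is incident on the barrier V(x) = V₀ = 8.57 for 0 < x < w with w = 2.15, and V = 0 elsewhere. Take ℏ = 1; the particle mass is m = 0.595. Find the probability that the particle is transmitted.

E < V₀: inside the barrier ψ ∝ e^{±κx} with κ = √(2m(V₀ − E))/ℏ = 2.081.
κw = 4.475, sinh(κw) = 43.88.
Matching ψ, ψ′ at both faces gives T = [1 + V₀² sinh²(κw) / (4E(V₀ − E))]⁻¹ = 1/1971 = 0.000507.

T = 0.000507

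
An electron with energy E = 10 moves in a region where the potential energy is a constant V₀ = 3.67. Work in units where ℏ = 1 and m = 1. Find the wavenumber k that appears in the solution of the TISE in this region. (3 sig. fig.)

k = 3.56

With E > V₀ the solution is oscillatory, ψ ∝ e^{±ikx} with k = √(2m(E − V₀))/ℏ.
k = √(2 × 1 × 6.33) = 3.558.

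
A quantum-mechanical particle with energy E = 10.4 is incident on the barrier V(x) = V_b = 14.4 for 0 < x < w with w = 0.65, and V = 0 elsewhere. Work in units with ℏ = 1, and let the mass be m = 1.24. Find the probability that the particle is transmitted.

Since E < V_b the interior solution is evanescent with decay constant κ = √(2m(V_b − E))/ℏ = 3.150.
κw = 2.047, sinh(κw) = 3.809.
The exact tunnelling result is T⁻¹ = 1 + V_b² sinh²(κw) / [4E(V_b − E)] = 19.08, so T = 0.0524.

T = 0.0524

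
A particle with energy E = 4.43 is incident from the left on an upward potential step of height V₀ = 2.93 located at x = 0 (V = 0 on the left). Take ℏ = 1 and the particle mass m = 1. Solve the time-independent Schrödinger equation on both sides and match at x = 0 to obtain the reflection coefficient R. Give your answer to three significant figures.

R = 0.0699

On each side the TISE gives plane waves with k = √(2m(E − V))/ℏ: k₁ = √(2·1·4.43) = 2.977, k₂ = √(2·1·1.5) = 1.732.
Continuity of ψ and ψ′ at the step yields the reflection amplitude r = (k₁ − k₂)/(k₁ + k₂) = 0.2643; thus R = |r|² = 0.06986, T = 0.9301.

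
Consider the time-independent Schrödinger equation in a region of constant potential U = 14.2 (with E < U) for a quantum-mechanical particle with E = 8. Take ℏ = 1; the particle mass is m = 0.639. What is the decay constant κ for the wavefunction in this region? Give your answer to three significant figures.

Since E < U the TISE in this region is ψ'' = κ²ψ with κ = √(2m(U − E))/ℏ.
κ = √(2 × 0.639 × 6.2) = 2.815.

κ = 2.81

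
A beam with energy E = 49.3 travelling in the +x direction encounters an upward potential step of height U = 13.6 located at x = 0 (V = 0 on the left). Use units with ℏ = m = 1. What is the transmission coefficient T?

T = 0.994

On each side the TISE gives plane waves with k = √(2m(E − V))/ℏ: k₁ = √(2·1·49.3) = 9.930, k₂ = √(2·1·35.7) = 8.450.
Matching ψ and ψ′ at x = 0 gives r = (k₁ − k₂)/(k₁ + k₂), so R = r² = 0.006483 and T = 1 − R = 0.9935.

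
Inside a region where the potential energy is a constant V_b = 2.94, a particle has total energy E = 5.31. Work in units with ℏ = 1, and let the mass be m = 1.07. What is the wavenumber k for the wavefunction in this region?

With E > V_b the solution is oscillatory, ψ ∝ e^{±ikx} with k = √(2m(E − V_b))/ℏ.
k = √(2 × 1.07 × 2.37) = 2.252.

k = 2.25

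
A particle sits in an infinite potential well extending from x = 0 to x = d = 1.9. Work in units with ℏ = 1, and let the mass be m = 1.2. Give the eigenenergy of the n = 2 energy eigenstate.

E = 4.56

The infinite-well eigenfunctions ψ_n = √(2/d) sin(nπx/d) vanish at both walls, giving E_n = n²π²ℏ²/(2md²).
E_2 = 2² × π² / (2 × 1.2 × 1.9²) = 4.557.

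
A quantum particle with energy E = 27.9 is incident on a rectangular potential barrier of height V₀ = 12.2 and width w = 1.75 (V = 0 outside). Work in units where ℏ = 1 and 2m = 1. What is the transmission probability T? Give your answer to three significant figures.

Above the barrier the interior wavenumber is k₂ = √(2m(E − V₀))/ℏ = 3.962, giving phase k₂w = 6.934.
T = [1 + V₀² sin²(k₂w) / (4E(E − V₀))]⁻¹ = 1/1.031 = 0.970.

T = 0.970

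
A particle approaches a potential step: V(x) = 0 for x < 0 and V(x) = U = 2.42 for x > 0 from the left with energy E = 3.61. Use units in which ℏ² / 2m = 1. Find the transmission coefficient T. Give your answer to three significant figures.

T = 0.927

On each side the TISE gives plane waves with k = √(2m(E − V))/ℏ: k₁ = √(2·½·3.61) = 1.900, k₂ = √(2·½·1.19) = 1.091.
Matching ψ and ψ′ at x = 0 gives r = (k₁ − k₂)/(k₁ + k₂), so R = r² = 0.07319 and T = 1 − R = 0.9268.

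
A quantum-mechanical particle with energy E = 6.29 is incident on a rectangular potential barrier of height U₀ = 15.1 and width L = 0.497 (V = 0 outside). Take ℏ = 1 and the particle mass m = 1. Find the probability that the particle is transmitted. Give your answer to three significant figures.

E < U₀: inside the barrier ψ ∝ e^{±κx} with κ = √(2m(U₀ − E))/ℏ = 4.198.
κL = 2.086, sinh(κL) = 3.965.
The exact tunnelling result is T⁻¹ = 1 + U₀² sinh²(κL) / [4E(U₀ − E)] = 17.17, so T = 0.0582.

T = 0.0582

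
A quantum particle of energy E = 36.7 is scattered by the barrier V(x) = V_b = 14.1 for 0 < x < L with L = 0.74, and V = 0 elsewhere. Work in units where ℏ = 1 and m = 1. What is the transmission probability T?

T = 0.947

E > V_b: inside the barrier k₂ = √(2m(E − V_b))/ℏ = 6.723, k₂L = 4.975.
T = [1 + V_b² sin²(k₂L) / (4E(E − V_b))]⁻¹ = 1/1.056 = 0.947.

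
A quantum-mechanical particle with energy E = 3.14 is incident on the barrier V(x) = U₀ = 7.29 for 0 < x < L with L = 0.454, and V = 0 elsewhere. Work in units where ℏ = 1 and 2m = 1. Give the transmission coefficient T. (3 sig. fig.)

E < U₀: inside the barrier ψ ∝ e^{±κx} with κ = √(2m(U₀ − E))/ℏ = 2.037.
κL = 0.9249, sinh(κL) = 1.062.
The exact tunnelling result is T⁻¹ = 1 + U₀² sinh²(κL) / [4E(U₀ − E)] = 2.151, so T = 0.465.

T = 0.465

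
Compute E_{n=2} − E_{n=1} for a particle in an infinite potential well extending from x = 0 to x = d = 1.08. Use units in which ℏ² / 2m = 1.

E_n = n²π²ℏ²/(2md²), so ΔE = (2² − 1²) π²ℏ²/(2md²).
ΔE = 3 × π² / (2 × 0.5 × 1.08²) = 25.38.

ΔE = 25.4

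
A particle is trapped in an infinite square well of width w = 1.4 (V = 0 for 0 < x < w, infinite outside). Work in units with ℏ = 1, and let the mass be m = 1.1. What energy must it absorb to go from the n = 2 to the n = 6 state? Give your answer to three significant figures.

E_n = n²π²ℏ²/(2mw²), so ΔE = (6² − 2²) π²ℏ²/(2mw²).
ΔE = 32 × π² / (2 × 1.1 × 1.4²) = 73.24.

ΔE = 73.2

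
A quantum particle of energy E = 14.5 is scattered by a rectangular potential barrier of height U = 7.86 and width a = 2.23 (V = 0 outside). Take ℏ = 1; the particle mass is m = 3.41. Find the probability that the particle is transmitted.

E > U: inside the barrier k₂ = √(2m(E − U))/ℏ = 6.729, k₂a = 15.01.
T = [1 + U² sin²(k₂a) / (4E(E − U))]⁻¹ = 1/1.067 = 0.937.

T = 0.937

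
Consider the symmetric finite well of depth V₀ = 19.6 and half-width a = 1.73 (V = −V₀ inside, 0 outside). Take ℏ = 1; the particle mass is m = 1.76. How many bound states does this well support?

The dimensionless depth is z₀ = a√(2mV₀)/ℏ = 1.73 × √(68.99) = 14.37.
The even/odd transcendental equations gain one root per π/2 in z₀, giving N = 1 + ⌊2z₀/π⌋ = 1 + ⌊9.148⌋ = 10.

N = 10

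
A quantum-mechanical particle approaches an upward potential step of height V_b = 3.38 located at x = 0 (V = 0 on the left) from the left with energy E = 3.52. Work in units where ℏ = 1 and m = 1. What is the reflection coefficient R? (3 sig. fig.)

R = 0.445

On each side the TISE gives plane waves with k = √(2m(E − V))/ℏ: k₁ = √(2·1·3.52) = 2.653, k₂ = √(2·1·0.14) = 0.5292.
Continuity of ψ and ψ′ at the step yields the reflection amplitude r = (k₁ − k₂)/(k₁ + k₂) = 0.6675; thus R = |r|² = 0.4455, T = 0.5545.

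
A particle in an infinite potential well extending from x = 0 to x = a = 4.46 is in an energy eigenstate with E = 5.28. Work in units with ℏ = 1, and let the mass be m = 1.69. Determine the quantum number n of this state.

For an infinite well E_n = n²π²ℏ²/(2ma²), so n = (a/πℏ)√(2mE).
n = (4.46/π) × √(2 × 1.69 × 5.28) = 5.997 → n = 6.

n = 6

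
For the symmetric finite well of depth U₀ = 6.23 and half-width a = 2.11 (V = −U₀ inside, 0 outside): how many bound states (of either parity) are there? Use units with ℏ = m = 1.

N = 5

The dimensionless depth is z₀ = a√(2mU₀)/ℏ = 2.11 × √(12.46) = 7.448.
The even/odd transcendental equations gain one root per π/2 in z₀, giving N = 1 + ⌊2z₀/π⌋ = 1 + ⌊4.742⌋ = 5.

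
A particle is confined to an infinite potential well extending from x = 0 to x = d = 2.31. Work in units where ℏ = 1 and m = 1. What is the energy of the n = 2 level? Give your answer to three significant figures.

E = 3.70

The infinite-well eigenfunctions ψ_n = √(2/d) sin(nπx/d) vanish at both walls, giving E_n = n²π²ℏ²/(2md²).
E_2 = 2² × π² / (2 × 1 × 2.31²) = 3.699.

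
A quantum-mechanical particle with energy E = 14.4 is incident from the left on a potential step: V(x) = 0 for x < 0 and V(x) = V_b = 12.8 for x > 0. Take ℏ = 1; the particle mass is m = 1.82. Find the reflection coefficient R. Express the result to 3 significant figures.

R = 0.250

On each side the TISE gives plane waves with k = √(2m(E − V))/ℏ: k₁ = √(2·1.82·14.4) = 7.240, k₂ = √(2·1.82·1.6) = 2.413.
Matching ψ and ψ′ at x = 0 gives r = (k₁ − k₂)/(k₁ + k₂), so R = r² = 0.2500 and T = 1 − R = 0.7500.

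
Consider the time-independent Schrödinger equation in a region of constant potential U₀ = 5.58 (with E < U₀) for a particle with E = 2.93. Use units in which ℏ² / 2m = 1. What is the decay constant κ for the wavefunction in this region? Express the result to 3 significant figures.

κ = 1.63

Since E < U₀ the TISE in this region is ψ'' = κ²ψ with κ = √(2m(U₀ − E))/ℏ.
κ = √(2 × 0.5 × 2.65) = 1.628.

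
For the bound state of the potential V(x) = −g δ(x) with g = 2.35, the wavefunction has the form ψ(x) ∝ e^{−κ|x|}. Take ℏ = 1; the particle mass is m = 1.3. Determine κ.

κ = 3.06

Integrate −(ℏ²/2m)ψ'' − gδ(x)ψ = Eψ from −ε to +ε: the ψ'' term gives ψ'(0⁺) − ψ'(0⁻) and the δ term gives −(2mg/ℏ²)ψ(0).
With ψ ∝ e^{−κ|x|} this yields −2κ = −2mg/ℏ², so κ = mg/ℏ² = 3.055.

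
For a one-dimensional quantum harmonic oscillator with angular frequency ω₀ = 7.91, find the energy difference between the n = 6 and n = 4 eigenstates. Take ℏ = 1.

E_n = ℏω₀(n + ½), so ΔE = (6 − 4) ℏω₀ = 2 × 7.91 = 15.82.

ΔE = 15.8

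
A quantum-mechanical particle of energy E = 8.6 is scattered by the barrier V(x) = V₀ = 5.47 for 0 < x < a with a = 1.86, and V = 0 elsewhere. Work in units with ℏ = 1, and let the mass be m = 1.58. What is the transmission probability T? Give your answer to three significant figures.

E > V₀: inside the barrier k₂ = √(2m(E − V₀))/ℏ = 3.145, k₂a = 5.850.
T = [1 + V₀² sin²(k₂a) / (4E(E − V₀))]⁻¹ = 1/1.049 = 0.953.

T = 0.953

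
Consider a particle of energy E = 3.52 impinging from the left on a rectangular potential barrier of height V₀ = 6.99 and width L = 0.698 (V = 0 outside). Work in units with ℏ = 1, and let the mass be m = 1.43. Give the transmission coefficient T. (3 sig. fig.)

Since E < V₀ the interior solution is evanescent with decay constant κ = √(2m(V₀ − E))/ℏ = 3.150.
κL = 2.199, sinh(κL) = 4.452.
The exact tunnelling result is T⁻¹ = 1 + V₀² sinh²(κL) / [4E(V₀ − E)] = 20.82, so T = 0.0480.

T = 0.0480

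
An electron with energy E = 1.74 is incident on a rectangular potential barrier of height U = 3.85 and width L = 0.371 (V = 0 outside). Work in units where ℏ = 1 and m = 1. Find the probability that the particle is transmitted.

Since E < U the interior solution is evanescent with decay constant κ = √(2m(U − E))/ℏ = 2.054.
κL = 0.7621, sinh(κL) = 0.8381.
Matching ψ, ψ′ at both faces gives T = [1 + U² sinh²(κL) / (4E(U − E))]⁻¹ = 1/1.709 = 0.585.

T = 0.585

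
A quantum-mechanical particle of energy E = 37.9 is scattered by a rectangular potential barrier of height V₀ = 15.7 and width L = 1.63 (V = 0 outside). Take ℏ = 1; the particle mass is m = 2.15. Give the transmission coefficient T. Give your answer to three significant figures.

T = 0.997

E > V₀: inside the barrier k₂ = √(2m(E − V₀))/ℏ = 9.770, k₂L = 15.93.
T = [1 + V₀² sin²(k₂L) / (4E(E − V₀))]⁻¹ = 1/1.003 = 0.997.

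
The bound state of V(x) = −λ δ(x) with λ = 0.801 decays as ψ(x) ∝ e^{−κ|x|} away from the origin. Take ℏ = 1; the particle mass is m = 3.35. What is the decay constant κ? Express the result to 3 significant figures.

Integrate −(ℏ²/2m)ψ'' − λδ(x)ψ = Eψ from −ε to +ε: the ψ'' term gives ψ'(0⁺) − ψ'(0⁻) and the δ term gives −(2mλ/ℏ²)ψ(0).
With ψ ∝ e^{−κ|x|} this yields −2κ = −2mλ/ℏ², so κ = mλ/ℏ² = 2.683.

κ = 2.68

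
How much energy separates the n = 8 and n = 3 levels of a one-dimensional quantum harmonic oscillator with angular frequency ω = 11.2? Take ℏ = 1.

E_n = ℏω(n + ½), so ΔE = (8 − 3) ℏω = 5 × 11.2 = 56.00.

ΔE = 56.0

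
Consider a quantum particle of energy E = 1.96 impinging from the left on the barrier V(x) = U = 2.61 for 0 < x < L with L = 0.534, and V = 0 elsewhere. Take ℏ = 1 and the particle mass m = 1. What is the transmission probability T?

T = 0.641

Since E < U the interior solution is evanescent with decay constant κ = √(2m(U − E))/ℏ = 1.140.
κL = 0.6089, sinh(κL) = 0.6472.
Matching ψ, ψ′ at both faces gives T = [1 + U² sinh²(κL) / (4E(U − E))]⁻¹ = 1/1.560 = 0.641.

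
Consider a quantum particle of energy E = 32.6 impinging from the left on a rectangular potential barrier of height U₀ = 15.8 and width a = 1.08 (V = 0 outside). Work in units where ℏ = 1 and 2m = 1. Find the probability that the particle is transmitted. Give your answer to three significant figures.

T = 0.905

E > U₀: inside the barrier k₂ = √(2m(E − U₀))/ℏ = 4.099, k₂a = 4.427.
Matching at both interfaces gives T⁻¹ = 1 + U₀² sin²(k₂a) / [4E(E − U₀)] = 1.105, hence T = 0.905.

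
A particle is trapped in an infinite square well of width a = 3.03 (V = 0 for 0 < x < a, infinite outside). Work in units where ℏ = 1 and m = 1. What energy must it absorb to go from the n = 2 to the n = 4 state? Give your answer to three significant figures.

ΔE = 6.45

E_n = n²π²ℏ²/(2ma²), so ΔE = (4² − 2²) π²ℏ²/(2ma²).
ΔE = 12 × π² / (2 × 1 × 3.03²) = 6.450.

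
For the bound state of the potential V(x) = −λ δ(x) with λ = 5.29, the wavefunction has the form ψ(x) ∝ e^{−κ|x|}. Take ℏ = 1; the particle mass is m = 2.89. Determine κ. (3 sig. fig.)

Integrating the TISE across x = 0 gives the cusp condition ψ'(0⁺) − ψ'(0⁻) = −(2mλ/ℏ²)ψ(0).
With ψ ∝ e^{−κ|x|} this yields −2κ = −2mλ/ℏ², so κ = mλ/ℏ² = 15.29.

κ = 15.3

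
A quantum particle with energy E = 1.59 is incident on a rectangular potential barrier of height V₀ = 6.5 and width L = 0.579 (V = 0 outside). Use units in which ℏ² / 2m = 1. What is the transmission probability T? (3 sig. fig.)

E < V₀: inside the barrier ψ ∝ e^{±κx} with κ = √(2m(V₀ − E))/ℏ = 2.216.
κL = 1.283, sinh(κL) = 1.665.
Matching ψ, ψ′ at both faces gives T = [1 + V₀² sinh²(κL) / (4E(V₀ − E))]⁻¹ = 1/4.751 = 0.210.

T = 0.210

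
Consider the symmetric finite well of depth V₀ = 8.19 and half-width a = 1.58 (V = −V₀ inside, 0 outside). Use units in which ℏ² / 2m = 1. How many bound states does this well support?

The dimensionless depth is z₀ = a√(2mV₀)/ℏ = 1.58 × √(8.190) = 4.522.
A new bound state (alternating even/odd) appears each time z₀ passes a multiple of π/2, so N = ⌊2z₀/π⌋ + 1 = ⌊2.879⌋ + 1 = 3.

N = 3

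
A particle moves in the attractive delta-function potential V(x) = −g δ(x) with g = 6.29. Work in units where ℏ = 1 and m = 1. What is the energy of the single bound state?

The bound state is ψ(x) = √κ e^{−κ|x|}. The derivative jump ψ'(0⁺) − ψ'(0⁻) = −(2mg/ℏ²)ψ(0) fixes κ = mg/ℏ² = 6.290.
Then E = −ℏ²κ²/(2m) = −mg²/(2ℏ²) = -19.78.

E = -19.8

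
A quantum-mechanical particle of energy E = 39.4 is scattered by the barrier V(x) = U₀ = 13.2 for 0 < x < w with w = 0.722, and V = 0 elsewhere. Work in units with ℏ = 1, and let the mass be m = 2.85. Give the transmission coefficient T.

T = 0.987

E > U₀: inside the barrier k₂ = √(2m(E − U₀))/ℏ = 12.22, k₂w = 8.823.
T = [1 + U₀² sin²(k₂w) / (4E(E − U₀))]⁻¹ = 1/1.014 = 0.987.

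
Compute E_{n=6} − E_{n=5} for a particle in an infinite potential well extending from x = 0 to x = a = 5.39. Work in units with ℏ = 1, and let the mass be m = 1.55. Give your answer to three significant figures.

ΔE = 1.21

E_n = n²π²ℏ²/(2ma²), so ΔE = (6² − 5²) π²ℏ²/(2ma²).
ΔE = 11 × π² / (2 × 1.55 × 5.39²) = 1.205.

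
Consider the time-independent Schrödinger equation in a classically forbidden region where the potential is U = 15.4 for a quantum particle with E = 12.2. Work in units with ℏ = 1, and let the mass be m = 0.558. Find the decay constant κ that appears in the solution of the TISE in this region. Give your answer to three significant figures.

Since E < U the TISE in this region is ψ'' = κ²ψ with κ = √(2m(U − E))/ℏ.
κ = √(2 × 0.558 × 3.2) = 1.890.

κ = 1.89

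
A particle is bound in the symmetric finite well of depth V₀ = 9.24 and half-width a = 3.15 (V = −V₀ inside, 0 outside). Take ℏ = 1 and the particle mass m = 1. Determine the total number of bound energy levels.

N = 9

The dimensionless depth is z₀ = a√(2mV₀)/ℏ = 3.15 × √(18.48) = 13.54.
A new bound state (alternating even/odd) appears each time z₀ passes a multiple of π/2, so N = ⌊2z₀/π⌋ + 1 = ⌊8.621⌋ + 1 = 9.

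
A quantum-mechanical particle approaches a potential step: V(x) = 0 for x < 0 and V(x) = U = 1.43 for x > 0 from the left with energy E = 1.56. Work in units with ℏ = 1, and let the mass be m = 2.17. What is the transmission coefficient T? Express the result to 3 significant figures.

The wavenumbers are k₁ = √(2mE)/ℏ = 2.602 on the left and k₂ = √(2m(E − U))/ℏ = 0.7511 on the right.
Matching ψ and ψ′ at x = 0 gives r = (k₁ − k₂)/(k₁ + k₂), so R = r² = 0.3047 and T = 1 − R = 0.6953.

T = 0.695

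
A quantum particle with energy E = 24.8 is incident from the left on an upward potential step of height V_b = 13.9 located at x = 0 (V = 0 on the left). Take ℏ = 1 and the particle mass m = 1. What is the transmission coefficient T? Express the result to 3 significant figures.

The wavenumbers are k₁ = √(2mE)/ℏ = 7.043 on the left and k₂ = √(2m(E − V_b))/ℏ = 4.669 on the right.
Continuity of ψ and ψ′ at the step yields the reflection amplitude r = (k₁ − k₂)/(k₁ + k₂) = 0.2027; thus R = |r|² = 0.04108, T = 0.9589.

T = 0.959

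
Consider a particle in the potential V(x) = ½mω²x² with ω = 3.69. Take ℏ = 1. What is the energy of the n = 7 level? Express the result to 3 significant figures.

E = 27.7

Using E_n = (n + ½)ℏω: E_7 = 7.5 × 3.69 = 27.68.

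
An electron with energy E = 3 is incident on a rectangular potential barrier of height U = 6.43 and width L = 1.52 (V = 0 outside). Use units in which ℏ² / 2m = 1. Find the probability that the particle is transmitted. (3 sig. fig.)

E < U: inside the barrier ψ ∝ e^{±κx} with κ = √(2m(U − E))/ℏ = 1.852.
κL = 2.815, sinh(κL) = 8.317.
The exact tunnelling result is T⁻¹ = 1 + U² sinh²(κL) / [4E(U − E)] = 70.49, so T = 0.0142.

T = 0.0142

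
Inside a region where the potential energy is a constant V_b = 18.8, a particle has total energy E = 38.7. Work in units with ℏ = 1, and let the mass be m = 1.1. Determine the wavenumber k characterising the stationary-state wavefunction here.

With E > V_b the solution is oscillatory, ψ ∝ e^{±ikx} with k = √(2m(E − V_b))/ℏ.
k = √(2 × 1.1 × 19.9) = 6.617.

k = 6.62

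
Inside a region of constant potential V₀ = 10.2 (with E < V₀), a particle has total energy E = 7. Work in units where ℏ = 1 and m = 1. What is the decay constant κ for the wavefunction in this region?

Since E < V₀ the TISE in this region is ψ'' = κ²ψ with κ = √(2m(V₀ − E))/ℏ.
κ = √(2 × 1 × 3.2) = 2.530.

κ = 2.53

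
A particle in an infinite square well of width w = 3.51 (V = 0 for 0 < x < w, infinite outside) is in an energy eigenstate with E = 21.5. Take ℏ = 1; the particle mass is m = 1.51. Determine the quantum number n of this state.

From E_n = n²π²ℏ²/(2mw²) invert to n = √(2mw²E)/(πℏ).
n = (3.51/π) × √(2 × 1.51 × 21.5) = 9.003 → n = 9.

n = 9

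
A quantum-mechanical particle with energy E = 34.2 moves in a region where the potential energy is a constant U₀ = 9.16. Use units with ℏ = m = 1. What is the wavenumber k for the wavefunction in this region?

k = 7.08

With E > U₀ the solution is oscillatory, ψ ∝ e^{±ikx} with k = √(2m(E − U₀))/ℏ.
k = √(2 × 1 × 25.04) = 7.077.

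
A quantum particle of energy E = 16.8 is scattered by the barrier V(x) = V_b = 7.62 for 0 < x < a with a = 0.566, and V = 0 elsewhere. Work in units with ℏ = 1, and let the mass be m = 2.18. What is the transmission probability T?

T = 0.983

Above the barrier the interior wavenumber is k₂ = √(2m(E − V_b))/ℏ = 6.327, giving phase k₂a = 3.581.
Matching at both interfaces gives T⁻¹ = 1 + V_b² sin²(k₂a) / [4E(E − V_b)] = 1.017, hence T = 0.983.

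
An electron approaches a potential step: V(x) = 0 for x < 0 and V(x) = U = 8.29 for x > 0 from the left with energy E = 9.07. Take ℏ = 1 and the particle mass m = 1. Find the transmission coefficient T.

T = 0.701

The wavenumbers are k₁ = √(2mE)/ℏ = 4.259 on the left and k₂ = √(2m(E − U))/ℏ = 1.249 on the right.
Matching ψ and ψ′ at x = 0 gives r = (k₁ − k₂)/(k₁ + k₂), so R = r² = 0.2986 and T = 1 − R = 0.7014.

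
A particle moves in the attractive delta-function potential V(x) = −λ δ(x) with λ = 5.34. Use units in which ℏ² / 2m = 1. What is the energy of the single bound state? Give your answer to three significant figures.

The bound state is ψ(x) = √κ e^{−κ|x|}. The derivative jump ψ'(0⁺) − ψ'(0⁻) = −(2mλ/ℏ²)ψ(0) fixes κ = mλ/ℏ² = 2.670.
Then E = −ℏ²κ²/(2m) = −mλ²/(2ℏ²) = -7.129.

E = -7.13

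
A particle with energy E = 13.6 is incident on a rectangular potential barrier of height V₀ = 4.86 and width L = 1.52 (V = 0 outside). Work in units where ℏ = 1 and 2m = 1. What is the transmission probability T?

T = 0.955

E > V₀: inside the barrier k₂ = √(2m(E − V₀))/ℏ = 2.956, k₂L = 4.494.
T = [1 + V₀² sin²(k₂L) / (4E(E − V₀))]⁻¹ = 1/1.047 = 0.955.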